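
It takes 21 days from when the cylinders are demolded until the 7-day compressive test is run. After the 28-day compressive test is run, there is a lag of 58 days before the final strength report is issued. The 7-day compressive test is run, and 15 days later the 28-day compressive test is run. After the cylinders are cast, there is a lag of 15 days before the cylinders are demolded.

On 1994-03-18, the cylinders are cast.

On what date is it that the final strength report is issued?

1994-07-05

The cylinders are cast: Mar 18, 1994.
The cylinders are demolded: Mar 18, 1994 + 15 days = Apr 2, 1994.
The 7-day compressive test is run: Apr 2, 1994 + 21 days = Apr 23, 1994.
The 28-day compressive test is run: Apr 23, 1994 + 15 days = May 8, 1994.
The final strength report is issued: May 8, 1994 + 58 days = Jul 5, 1994.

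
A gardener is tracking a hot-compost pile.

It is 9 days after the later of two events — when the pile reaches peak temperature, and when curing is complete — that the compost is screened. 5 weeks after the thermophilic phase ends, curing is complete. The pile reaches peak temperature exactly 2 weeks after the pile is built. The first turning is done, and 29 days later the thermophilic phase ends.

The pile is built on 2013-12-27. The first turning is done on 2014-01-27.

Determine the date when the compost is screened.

The pile is built: Dec 27, 2013.
The pile reaches peak temperature: Dec 27, 2013 + 2 weeks = Jan 10, 2014.
The first turning is done: Jan 27, 2014.
The thermophilic phase ends: Jan 27, 2014 + 29 days = Feb 25, 2014.
Curing is complete: Feb 25, 2014 + 5 weeks = Apr 1, 2014.
Both prerequisites met — the pile reaches peak temperature (Jan 10, 2014), curing is complete (Apr 1, 2014); the later is Apr 1, 2014.
The compost is screened: Apr 1, 2014 + 9 days = Apr 10, 2014.

2014-04-10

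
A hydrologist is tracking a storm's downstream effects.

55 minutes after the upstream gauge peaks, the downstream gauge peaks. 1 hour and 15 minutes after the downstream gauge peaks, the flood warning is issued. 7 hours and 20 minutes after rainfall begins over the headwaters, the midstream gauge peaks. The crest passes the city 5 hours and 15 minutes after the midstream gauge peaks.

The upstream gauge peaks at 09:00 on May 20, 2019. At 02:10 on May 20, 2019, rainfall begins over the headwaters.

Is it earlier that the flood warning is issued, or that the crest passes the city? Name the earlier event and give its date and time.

The upstream gauge peaks: 09:00 May 20, 2019.
The downstream gauge peaks: 09:00 May 20, 2019 + 55m = 09:55 May 20, 2019.
The flood warning is issued: 09:55 May 20, 2019 + 1h15m = 11:10 May 20, 2019.
Rainfall begins over the headwaters: 02:10 May 20, 2019.
The midstream gauge peaks: 02:10 May 20, 2019 + 7h20m = 09:30 May 20, 2019.
The crest passes the city: 09:30 May 20, 2019 + 5h15m = 14:45 May 20, 2019.
Comparing: the flood warning is issued at 11:10 May 20, 2019 vs the crest passes the city at 14:45 May 20, 2019. Earlier: the flood warning is issued.

The flood warning is issued — 11:10 on May 20, 2019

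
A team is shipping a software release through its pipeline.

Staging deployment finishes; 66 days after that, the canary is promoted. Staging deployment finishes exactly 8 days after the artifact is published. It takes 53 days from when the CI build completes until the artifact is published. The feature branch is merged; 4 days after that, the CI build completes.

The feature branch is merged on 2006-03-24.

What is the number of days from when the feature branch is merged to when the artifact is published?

57 days

Causal path: the feature branch is merged → the CI build completes → the artifact is published.
Total delay along the path: 4 + 53 = 57 days.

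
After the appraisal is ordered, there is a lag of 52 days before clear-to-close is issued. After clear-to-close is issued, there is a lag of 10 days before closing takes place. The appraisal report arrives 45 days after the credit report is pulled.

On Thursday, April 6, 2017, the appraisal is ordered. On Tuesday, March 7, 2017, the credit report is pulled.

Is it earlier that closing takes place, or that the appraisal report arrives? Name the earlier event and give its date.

The appraisal report arrives — Friday, April 21, 2017

The appraisal is ordered: Apr 6, 2017.
Clear-to-close is issued: Apr 6, 2017 + 52 days = May 28, 2017.
Closing takes place: May 28, 2017 + 10 days = Jun 7, 2017.
The credit report is pulled: Mar 7, 2017.
The appraisal report arrives: Mar 7, 2017 + 45 days = Apr 21, 2017.
Comparing: closing takes place on Jun 7, 2017 vs the appraisal report arrives on Apr 21, 2017. Earlier: the appraisal report arrives.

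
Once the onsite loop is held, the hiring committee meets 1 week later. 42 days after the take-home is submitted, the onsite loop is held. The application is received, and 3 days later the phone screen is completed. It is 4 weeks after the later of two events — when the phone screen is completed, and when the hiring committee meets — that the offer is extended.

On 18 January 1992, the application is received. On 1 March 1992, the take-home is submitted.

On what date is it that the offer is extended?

The application is received: Jan 18, 1992.
The phone screen is completed: Jan 18, 1992 + 3 days = Jan 21, 1992.
The take-home is submitted: Mar 1, 1992.
The onsite loop is held: Mar 1, 1992 + 42 days = Apr 12, 1992.
The hiring committee meets: Apr 12, 1992 + 1 week = Apr 19, 1992.
Both prerequisites met — the phone screen is completed (Jan 21, 1992), the hiring committee meets (Apr 19, 1992); the later is Apr 19, 1992.
The offer is extended: Apr 19, 1992 + 4 weeks = May 17, 1992.

17 May 1992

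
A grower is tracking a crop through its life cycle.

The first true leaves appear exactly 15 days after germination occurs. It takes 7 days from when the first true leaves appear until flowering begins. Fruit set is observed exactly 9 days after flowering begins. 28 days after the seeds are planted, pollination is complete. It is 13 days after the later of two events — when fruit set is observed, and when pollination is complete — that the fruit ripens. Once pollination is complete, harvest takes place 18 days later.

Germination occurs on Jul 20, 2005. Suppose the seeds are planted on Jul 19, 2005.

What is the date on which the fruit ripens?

Germination occurs: Jul 20, 2005.
The first true leaves appear: Jul 20, 2005 + 15 days = Aug 4, 2005.
Flowering begins: Aug 4, 2005 + 7 days = Aug 11, 2005.
Fruit set is observed: Aug 11, 2005 + 9 days = Aug 20, 2005.
The seeds are planted: Jul 19, 2005.
Pollination is complete: Jul 19, 2005 + 28 days = Aug 16, 2005.
Both prerequisites met — fruit set is observed (Aug 20, 2005), pollination is complete (Aug 16, 2005); the later is Aug 20, 2005.
The fruit ripens: Aug 20, 2005 + 13 days = Sep 2, 2005.

Sep 2, 2005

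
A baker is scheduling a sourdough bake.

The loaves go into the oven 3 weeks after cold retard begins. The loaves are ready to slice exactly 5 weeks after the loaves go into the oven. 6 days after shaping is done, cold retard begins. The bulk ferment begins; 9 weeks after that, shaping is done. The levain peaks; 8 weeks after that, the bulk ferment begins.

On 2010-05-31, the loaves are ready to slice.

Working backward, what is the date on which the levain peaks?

2009-12-01

The loaves are ready to slice: May 31, 2010.
The loaves go into the oven: May 31, 2010 − 5 weeks = Apr 26, 2010.
Cold retard begins: Apr 26, 2010 − 3 weeks = Apr 5, 2010.
Shaping is done: Apr 5, 2010 − 6 days = Mar 30, 2010.
The bulk ferment begins: Mar 30, 2010 − 9 weeks = Jan 26, 2010.
The levain peaks: Jan 26, 2010 − 8 weeks = Dec 1, 2009.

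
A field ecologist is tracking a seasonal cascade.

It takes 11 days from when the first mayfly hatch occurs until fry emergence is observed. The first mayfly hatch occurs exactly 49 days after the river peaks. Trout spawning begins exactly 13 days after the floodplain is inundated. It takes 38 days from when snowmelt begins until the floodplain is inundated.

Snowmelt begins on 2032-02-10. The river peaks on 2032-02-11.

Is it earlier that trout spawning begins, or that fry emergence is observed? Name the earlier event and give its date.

Snowmelt begins: Feb 10, 2032.
The floodplain is inundated: Feb 10, 2032 + 38 days = Mar 19, 2032.
Trout spawning begins: Mar 19, 2032 + 13 days = Apr 1, 2032.
The river peaks: Feb 11, 2032.
The first mayfly hatch occurs: Feb 11, 2032 + 49 days = Mar 31, 2032.
Fry emergence is observed: Mar 31, 2032 + 11 days = Apr 11, 2032.
Comparing: trout spawning begins on Apr 1, 2032 vs fry emergence is observed on Apr 11, 2032. Earlier: trout spawning begins.

Trout spawning begins — 2032-04-01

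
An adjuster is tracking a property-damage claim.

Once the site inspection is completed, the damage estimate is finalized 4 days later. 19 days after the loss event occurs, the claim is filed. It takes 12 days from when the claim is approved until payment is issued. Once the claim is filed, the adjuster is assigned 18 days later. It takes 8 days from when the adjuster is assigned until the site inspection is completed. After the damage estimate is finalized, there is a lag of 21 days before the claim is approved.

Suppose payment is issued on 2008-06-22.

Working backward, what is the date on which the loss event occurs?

2008-04-01

Payment is issued: Jun 22, 2008.
The claim is approved: Jun 22, 2008 − 12 days = Jun 10, 2008.
The damage estimate is finalized: Jun 10, 2008 − 21 days = May 20, 2008.
The site inspection is completed: May 20, 2008 − 4 days = May 16, 2008.
The adjuster is assigned: May 16, 2008 − 8 days = May 8, 2008.
The claim is filed: May 8, 2008 − 18 days = Apr 20, 2008.
The loss event occurs: Apr 20, 2008 − 19 days = Apr 1, 2008.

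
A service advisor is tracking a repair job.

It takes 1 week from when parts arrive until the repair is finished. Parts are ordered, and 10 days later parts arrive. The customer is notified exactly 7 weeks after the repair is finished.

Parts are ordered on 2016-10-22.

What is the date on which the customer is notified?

2016-12-27

Parts are ordered: Oct 22, 2016.
Parts arrive: Oct 22, 2016 + 10 days = Nov 1, 2016.
The repair is finished: Nov 1, 2016 + 1 week = Nov 8, 2016.
The customer is notified: Nov 8, 2016 + 7 weeks = Dec 27, 2016.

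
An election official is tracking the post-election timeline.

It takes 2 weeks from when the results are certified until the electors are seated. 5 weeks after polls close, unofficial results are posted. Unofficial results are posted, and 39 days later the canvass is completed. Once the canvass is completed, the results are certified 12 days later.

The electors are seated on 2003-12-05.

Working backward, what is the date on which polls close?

The electors are seated: Dec 5, 2003.
The results are certified: Dec 5, 2003 − 2 weeks = Nov 21, 2003.
The canvass is completed: Nov 21, 2003 − 12 days = Nov 9, 2003.
Unofficial results are posted: Nov 9, 2003 − 39 days = Oct 1, 2003.
Polls close: Oct 1, 2003 − 5 weeks = Aug 27, 2003.

2003-08-27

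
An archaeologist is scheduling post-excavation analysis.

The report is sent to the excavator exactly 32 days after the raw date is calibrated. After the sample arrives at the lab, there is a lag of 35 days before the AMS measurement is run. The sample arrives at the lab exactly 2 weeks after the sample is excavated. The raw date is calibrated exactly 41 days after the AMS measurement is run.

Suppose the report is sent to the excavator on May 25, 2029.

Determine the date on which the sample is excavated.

The report is sent to the excavator: May 25, 2029.
The raw date is calibrated: May 25, 2029 − 32 days = Apr 23, 2029.
The AMS measurement is run: Apr 23, 2029 − 41 days = Mar 13, 2029.
The sample arrives at the lab: Mar 13, 2029 − 35 days = Feb 6, 2029.
The sample is excavated: Feb 6, 2029 − 2 weeks = Jan 23, 2029.

January 23, 2029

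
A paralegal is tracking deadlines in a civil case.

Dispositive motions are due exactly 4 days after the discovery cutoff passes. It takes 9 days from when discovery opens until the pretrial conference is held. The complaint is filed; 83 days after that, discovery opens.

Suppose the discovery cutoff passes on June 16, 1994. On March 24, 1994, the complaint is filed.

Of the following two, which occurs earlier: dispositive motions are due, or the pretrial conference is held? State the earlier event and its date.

Dispositive motions are due — June 20, 1994

The discovery cutoff passes: Jun 16, 1994.
Dispositive motions are due: Jun 16, 1994 + 4 days = Jun 20, 1994.
The complaint is filed: Mar 24, 1994.
Discovery opens: Mar 24, 1994 + 83 days = Jun 15, 1994.
The pretrial conference is held: Jun 15, 1994 + 9 days = Jun 24, 1994.
Comparing: dispositive motions are due on Jun 20, 1994 vs the pretrial conference is held on Jun 24, 1994. Earlier: dispositive motions are due.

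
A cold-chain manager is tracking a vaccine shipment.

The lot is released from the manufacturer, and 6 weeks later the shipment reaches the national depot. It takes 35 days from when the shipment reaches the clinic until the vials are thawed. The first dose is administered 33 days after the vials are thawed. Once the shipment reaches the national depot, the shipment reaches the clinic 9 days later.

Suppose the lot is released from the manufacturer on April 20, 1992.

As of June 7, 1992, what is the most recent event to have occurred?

The lot is released from the manufacturer: Apr 20, 1992.
The shipment reaches the national depot: Apr 20, 1992 + 6 weeks = Jun 1, 1992.
The shipment reaches the clinic: Jun 1, 1992 + 9 days = Jun 10, 1992.
The vials are thawed: Jun 10, 1992 + 35 days = Jul 15, 1992.
The first dose is administered: Jul 15, 1992 + 33 days = Aug 17, 1992.
Jun 7, 1992 falls between when the shipment reaches the national depot (Jun 1, 1992) and when the shipment reaches the clinic (Jun 10, 1992).

The shipment reaches the national depot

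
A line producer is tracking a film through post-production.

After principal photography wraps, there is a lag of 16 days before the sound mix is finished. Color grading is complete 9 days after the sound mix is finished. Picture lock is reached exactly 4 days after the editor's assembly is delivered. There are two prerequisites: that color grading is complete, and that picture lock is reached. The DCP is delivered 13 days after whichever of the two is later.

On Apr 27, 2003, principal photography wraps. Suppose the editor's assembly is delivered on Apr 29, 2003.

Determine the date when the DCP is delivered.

Jun 4, 2003

Principal photography wraps: Apr 27, 2003.
The sound mix is finished: Apr 27, 2003 + 16 days = May 13, 2003.
Color grading is complete: May 13, 2003 + 9 days = May 22, 2003.
The editor's assembly is delivered: Apr 29, 2003.
Picture lock is reached: Apr 29, 2003 + 4 days = May 3, 2003.
Both prerequisites met — color grading is complete (May 22, 2003), picture lock is reached (May 3, 2003); the later is May 22, 2003.
The DCP is delivered: May 22, 2003 + 13 days = Jun 4, 2003.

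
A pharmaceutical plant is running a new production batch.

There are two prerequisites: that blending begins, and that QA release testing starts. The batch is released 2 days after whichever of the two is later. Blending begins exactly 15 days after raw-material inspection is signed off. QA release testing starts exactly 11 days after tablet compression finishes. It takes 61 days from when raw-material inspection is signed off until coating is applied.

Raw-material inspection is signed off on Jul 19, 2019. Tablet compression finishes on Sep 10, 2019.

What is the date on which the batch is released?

Raw-material inspection is signed off: Jul 19, 2019.
Blending begins: Jul 19, 2019 + 15 days = Aug 3, 2019.
Tablet compression finishes: Sep 10, 2019.
QA release testing starts: Sep 10, 2019 + 11 days = Sep 21, 2019.
Both prerequisites met — blending begins (Aug 3, 2019), QA release testing starts (Sep 21, 2019); the later is Sep 21, 2019.
The batch is released: Sep 21, 2019 + 2 days = Sep 23, 2019.

Sep 23, 2019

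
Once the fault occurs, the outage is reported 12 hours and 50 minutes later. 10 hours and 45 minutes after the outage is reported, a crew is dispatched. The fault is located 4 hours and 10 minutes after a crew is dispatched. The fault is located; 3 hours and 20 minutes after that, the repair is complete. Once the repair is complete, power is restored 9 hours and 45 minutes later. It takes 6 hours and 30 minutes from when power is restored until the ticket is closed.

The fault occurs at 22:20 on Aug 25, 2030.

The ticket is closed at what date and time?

21:40 on Aug 27, 2030

The fault occurs: 22:20 Aug 25, 2030.
The outage is reported: 22:20 Aug 25, 2030 + 12h50m = 11:10 Aug 26, 2030.
A crew is dispatched: 11:10 Aug 26, 2030 + 10h45m = 21:55 Aug 26, 2030.
The fault is located: 21:55 Aug 26, 2030 + 4h10m = 02:05 Aug 27, 2030.
The repair is complete: 02:05 Aug 27, 2030 + 3h20m = 05:25 Aug 27, 2030.
Power is restored: 05:25 Aug 27, 2030 + 9h45m = 15:10 Aug 27, 2030.
The ticket is closed: 15:10 Aug 27, 2030 + 6h30m = 21:40 Aug 27, 2030.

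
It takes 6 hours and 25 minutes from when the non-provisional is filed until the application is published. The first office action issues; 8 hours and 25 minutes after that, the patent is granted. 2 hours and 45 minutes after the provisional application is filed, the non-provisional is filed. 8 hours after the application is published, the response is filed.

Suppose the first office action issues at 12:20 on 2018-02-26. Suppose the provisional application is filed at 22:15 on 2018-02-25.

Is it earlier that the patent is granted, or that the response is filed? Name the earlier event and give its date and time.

The first office action issues: 12:20 Feb 26, 2018.
The patent is granted: 12:20 Feb 26, 2018 + 8h25m = 20:45 Feb 26, 2018.
The provisional application is filed: 22:15 Feb 25, 2018.
The non-provisional is filed: 22:15 Feb 25, 2018 + 2h45m = 01:00 Feb 26, 2018.
The application is published: 01:00 Feb 26, 2018 + 6h25m = 07:25 Feb 26, 2018.
The response is filed: 07:25 Feb 26, 2018 + 8h = 15:25 Feb 26, 2018.
Comparing: the patent is granted at 20:45 Feb 26, 2018 vs the response is filed at 15:25 Feb 26, 2018. Earlier: the response is filed.

The response is filed — 15:25 on 2018-02-26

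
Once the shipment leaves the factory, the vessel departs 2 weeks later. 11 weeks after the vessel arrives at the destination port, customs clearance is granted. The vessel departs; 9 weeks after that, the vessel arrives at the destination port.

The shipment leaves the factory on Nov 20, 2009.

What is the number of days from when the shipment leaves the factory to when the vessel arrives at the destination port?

77 days

Causal path: the shipment leaves the factory → the vessel departs → the vessel arrives at the destination port.
Total delay along the path: 2 + 9 weeks = 11 weeks = 77 days.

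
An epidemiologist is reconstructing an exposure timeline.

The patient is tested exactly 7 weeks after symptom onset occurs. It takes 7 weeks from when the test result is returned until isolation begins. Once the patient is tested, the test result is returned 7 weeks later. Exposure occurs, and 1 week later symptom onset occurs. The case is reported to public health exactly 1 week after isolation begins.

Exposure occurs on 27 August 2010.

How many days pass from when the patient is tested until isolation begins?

Causal path: the patient is tested → the test result is returned → isolation begins.
Total delay along the path: 7 + 7 weeks = 14 weeks = 98 days.

98 days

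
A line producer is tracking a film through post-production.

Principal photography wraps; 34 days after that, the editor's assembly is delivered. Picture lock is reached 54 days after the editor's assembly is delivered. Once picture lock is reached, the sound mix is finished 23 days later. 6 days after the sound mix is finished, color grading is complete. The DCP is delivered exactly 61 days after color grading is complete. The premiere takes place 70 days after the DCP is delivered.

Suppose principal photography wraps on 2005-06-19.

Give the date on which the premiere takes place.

Principal photography wraps: Jun 19, 2005.
The editor's assembly is delivered: Jun 19, 2005 + 34 days = Jul 23, 2005.
Picture lock is reached: Jul 23, 2005 + 54 days = Sep 15, 2005.
The sound mix is finished: Sep 15, 2005 + 23 days = Oct 8, 2005.
Color grading is complete: Oct 8, 2005 + 6 days = Oct 14, 2005.
The DCP is delivered: Oct 14, 2005 + 61 days = Dec 14, 2005.
The premiere takes place: Dec 14, 2005 + 70 days = Feb 22, 2006.

2006-02-22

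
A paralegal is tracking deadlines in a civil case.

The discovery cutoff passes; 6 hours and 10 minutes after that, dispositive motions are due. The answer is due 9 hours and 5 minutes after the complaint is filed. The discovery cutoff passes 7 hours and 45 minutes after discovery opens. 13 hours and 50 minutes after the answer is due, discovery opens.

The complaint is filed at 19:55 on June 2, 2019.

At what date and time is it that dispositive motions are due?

The complaint is filed: 19:55 Jun 2, 2019.
The answer is due: 19:55 Jun 2, 2019 + 9h05m = 05:00 Jun 3, 2019.
Discovery opens: 05:00 Jun 3, 2019 + 13h50m = 18:50 Jun 3, 2019.
The discovery cutoff passes: 18:50 Jun 3, 2019 + 7h45m = 02:35 Jun 4, 2019.
Dispositive motions are due: 02:35 Jun 4, 2019 + 6h10m = 08:45 Jun 4, 2019.

08:45 on June 4, 2019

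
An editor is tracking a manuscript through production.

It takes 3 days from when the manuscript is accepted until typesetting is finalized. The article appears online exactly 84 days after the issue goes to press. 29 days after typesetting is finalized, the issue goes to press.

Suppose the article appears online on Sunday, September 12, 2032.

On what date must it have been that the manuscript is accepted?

Wednesday, May 19, 2032

The article appears online: Sep 12, 2032.
The issue goes to press: Sep 12, 2032 − 84 days = Jun 20, 2032.
Typesetting is finalized: Jun 20, 2032 − 29 days = May 22, 2032.
The manuscript is accepted: May 22, 2032 − 3 days = May 19, 2032.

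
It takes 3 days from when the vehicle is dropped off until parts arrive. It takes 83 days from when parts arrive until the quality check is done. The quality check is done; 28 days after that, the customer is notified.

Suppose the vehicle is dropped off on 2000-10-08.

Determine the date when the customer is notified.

The vehicle is dropped off: Oct 8, 2000.
Parts arrive: Oct 8, 2000 + 3 days = Oct 11, 2000.
The quality check is done: Oct 11, 2000 + 83 days = Jan 2, 2001.
The customer is notified: Jan 2, 2001 + 28 days = Jan 30, 2001.

2001-01-30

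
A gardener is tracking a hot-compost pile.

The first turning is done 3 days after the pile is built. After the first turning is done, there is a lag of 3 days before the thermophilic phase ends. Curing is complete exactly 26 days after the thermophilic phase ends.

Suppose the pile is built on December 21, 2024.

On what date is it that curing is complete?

The pile is built: Dec 21, 2024.
The first turning is done: Dec 21, 2024 + 3 days = Dec 24, 2024.
The thermophilic phase ends: Dec 24, 2024 + 3 days = Dec 27, 2024.
Curing is complete: Dec 27, 2024 + 26 days = Jan 22, 2025.

January 22, 2025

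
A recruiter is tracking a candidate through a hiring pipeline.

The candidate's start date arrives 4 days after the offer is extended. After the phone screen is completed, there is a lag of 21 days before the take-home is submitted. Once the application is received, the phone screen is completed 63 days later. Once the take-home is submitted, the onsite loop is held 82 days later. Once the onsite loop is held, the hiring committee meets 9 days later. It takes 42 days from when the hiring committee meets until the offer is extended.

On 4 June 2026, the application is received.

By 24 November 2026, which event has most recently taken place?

The application is received: Jun 4, 2026.
The phone screen is completed: Jun 4, 2026 + 63 days = Aug 6, 2026.
The take-home is submitted: Aug 6, 2026 + 21 days = Aug 27, 2026.
The onsite loop is held: Aug 27, 2026 + 82 days = Nov 17, 2026.
The hiring committee meets: Nov 17, 2026 + 9 days = Nov 26, 2026.
The offer is extended: Nov 26, 2026 + 42 days = Jan 7, 2027.
The candidate's start date arrives: Jan 7, 2027 + 4 days = Jan 11, 2027.
Nov 24, 2026 falls between when the onsite loop is held (Nov 17, 2026) and when the hiring committee meets (Nov 26, 2026).

The onsite loop is held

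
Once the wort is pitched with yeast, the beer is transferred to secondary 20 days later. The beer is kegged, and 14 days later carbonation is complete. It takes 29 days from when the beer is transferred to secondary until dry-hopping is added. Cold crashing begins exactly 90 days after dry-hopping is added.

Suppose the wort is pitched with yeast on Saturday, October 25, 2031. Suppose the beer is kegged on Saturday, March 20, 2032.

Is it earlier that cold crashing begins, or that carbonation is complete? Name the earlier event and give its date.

The wort is pitched with yeast: Oct 25, 2031.
The beer is transferred to secondary: Oct 25, 2031 + 20 days = Nov 14, 2031.
Dry-hopping is added: Nov 14, 2031 + 29 days = Dec 13, 2031.
Cold crashing begins: Dec 13, 2031 + 90 days = Mar 12, 2032.
The beer is kegged: Mar 20, 2032.
Carbonation is complete: Mar 20, 2032 + 14 days = Apr 3, 2032.
Comparing: cold crashing begins on Mar 12, 2032 vs carbonation is complete on Apr 3, 2032. Earlier: cold crashing begins.

Cold crashing begins — Friday, March 12, 2032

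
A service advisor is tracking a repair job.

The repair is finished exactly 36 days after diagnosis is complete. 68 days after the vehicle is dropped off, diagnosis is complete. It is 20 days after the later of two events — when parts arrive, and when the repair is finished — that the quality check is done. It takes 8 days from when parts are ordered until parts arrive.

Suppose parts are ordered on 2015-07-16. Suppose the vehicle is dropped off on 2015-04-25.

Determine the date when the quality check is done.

2015-08-27

Parts are ordered: Jul 16, 2015.
Parts arrive: Jul 16, 2015 + 8 days = Jul 24, 2015.
The vehicle is dropped off: Apr 25, 2015.
Diagnosis is complete: Apr 25, 2015 + 68 days = Jul 2, 2015.
The repair is finished: Jul 2, 2015 + 36 days = Aug 7, 2015.
Both prerequisites met — parts arrive (Jul 24, 2015), the repair is finished (Aug 7, 2015); the later is Aug 7, 2015.
The quality check is done: Aug 7, 2015 + 20 days = Aug 27, 2015.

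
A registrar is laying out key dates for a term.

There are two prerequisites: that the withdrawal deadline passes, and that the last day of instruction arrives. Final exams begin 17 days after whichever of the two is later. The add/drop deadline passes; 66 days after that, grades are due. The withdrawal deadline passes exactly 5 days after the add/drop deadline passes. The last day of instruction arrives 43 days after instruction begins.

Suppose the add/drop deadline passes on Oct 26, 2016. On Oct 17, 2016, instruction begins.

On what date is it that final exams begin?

The add/drop deadline passes: Oct 26, 2016.
The withdrawal deadline passes: Oct 26, 2016 + 5 days = Oct 31, 2016.
Instruction begins: Oct 17, 2016.
The last day of instruction arrives: Oct 17, 2016 + 43 days = Nov 29, 2016.
Both prerequisites met — the withdrawal deadline passes (Oct 31, 2016), the last day of instruction arrives (Nov 29, 2016); the later is Nov 29, 2016.
Final exams begin: Nov 29, 2016 + 17 days = Dec 16, 2016.

Dec 16, 2016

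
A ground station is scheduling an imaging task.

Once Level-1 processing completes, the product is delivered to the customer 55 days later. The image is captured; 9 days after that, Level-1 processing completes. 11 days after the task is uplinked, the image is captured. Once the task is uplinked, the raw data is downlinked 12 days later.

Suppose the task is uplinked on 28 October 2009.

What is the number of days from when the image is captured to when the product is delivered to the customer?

Causal path: the image is captured → Level-1 processing completes → the product is delivered to the customer.
Total delay along the path: 9 + 55 = 64 days.

64 days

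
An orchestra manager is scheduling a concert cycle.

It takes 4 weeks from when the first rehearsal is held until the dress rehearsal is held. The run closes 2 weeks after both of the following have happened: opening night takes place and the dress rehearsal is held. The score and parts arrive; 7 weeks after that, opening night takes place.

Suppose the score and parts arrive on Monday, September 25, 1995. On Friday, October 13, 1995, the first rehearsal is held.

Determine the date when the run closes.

The score and parts arrive: Sep 25, 1995.
Opening night takes place: Sep 25, 1995 + 7 weeks = Nov 13, 1995.
The first rehearsal is held: Oct 13, 1995.
The dress rehearsal is held: Oct 13, 1995 + 4 weeks = Nov 10, 1995.
Both prerequisites met — opening night takes place (Nov 13, 1995), the dress rehearsal is held (Nov 10, 1995); the later is Nov 13, 1995.
The run closes: Nov 13, 1995 + 2 weeks = Nov 27, 1995.

Monday, November 27, 1995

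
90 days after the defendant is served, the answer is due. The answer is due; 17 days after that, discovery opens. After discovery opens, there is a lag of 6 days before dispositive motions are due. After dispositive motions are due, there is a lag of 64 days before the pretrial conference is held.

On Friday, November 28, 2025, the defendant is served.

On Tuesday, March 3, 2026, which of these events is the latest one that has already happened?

The defendant is served: Nov 28, 2025.
The answer is due: Nov 28, 2025 + 90 days = Feb 26, 2026.
Discovery opens: Feb 26, 2026 + 17 days = Mar 15, 2026.
Dispositive motions are due: Mar 15, 2026 + 6 days = Mar 21, 2026.
The pretrial conference is held: Mar 21, 2026 + 64 days = May 24, 2026.
Mar 3, 2026 falls between when the answer is due (Feb 26, 2026) and when discovery opens (Mar 15, 2026).

The answer is due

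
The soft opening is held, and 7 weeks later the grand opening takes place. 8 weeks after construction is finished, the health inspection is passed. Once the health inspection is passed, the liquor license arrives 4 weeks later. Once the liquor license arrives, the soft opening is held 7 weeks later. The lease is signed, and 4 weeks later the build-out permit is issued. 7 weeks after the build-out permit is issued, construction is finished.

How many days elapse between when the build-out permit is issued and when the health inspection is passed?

Causal path: the build-out permit is issued → construction is finished → the health inspection is passed.
Total delay along the path: 7 + 8 weeks = 15 weeks = 105 days.

105 days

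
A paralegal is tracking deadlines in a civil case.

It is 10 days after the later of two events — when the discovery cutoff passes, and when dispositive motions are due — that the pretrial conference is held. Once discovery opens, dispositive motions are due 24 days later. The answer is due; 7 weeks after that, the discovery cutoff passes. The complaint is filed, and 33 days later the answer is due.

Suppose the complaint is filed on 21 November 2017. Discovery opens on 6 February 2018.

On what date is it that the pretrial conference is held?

12 March 2018

The complaint is filed: Nov 21, 2017.
The answer is due: Nov 21, 2017 + 33 days = Dec 24, 2017.
The discovery cutoff passes: Dec 24, 2017 + 7 weeks = Feb 11, 2018.
Discovery opens: Feb 6, 2018.
Dispositive motions are due: Feb 6, 2018 + 24 days = Mar 2, 2018.
Both prerequisites met — the discovery cutoff passes (Feb 11, 2018), dispositive motions are due (Mar 2, 2018); the later is Mar 2, 2018.
The pretrial conference is held: Mar 2, 2018 + 10 days = Mar 12, 2018.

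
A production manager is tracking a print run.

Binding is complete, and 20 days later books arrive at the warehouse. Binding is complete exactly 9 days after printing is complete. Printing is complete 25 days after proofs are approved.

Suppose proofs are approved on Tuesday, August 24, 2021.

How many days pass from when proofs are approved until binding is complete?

34 days

Causal path: proofs are approved → printing is complete → binding is complete.
Total delay along the path: 25 + 9 = 34 days.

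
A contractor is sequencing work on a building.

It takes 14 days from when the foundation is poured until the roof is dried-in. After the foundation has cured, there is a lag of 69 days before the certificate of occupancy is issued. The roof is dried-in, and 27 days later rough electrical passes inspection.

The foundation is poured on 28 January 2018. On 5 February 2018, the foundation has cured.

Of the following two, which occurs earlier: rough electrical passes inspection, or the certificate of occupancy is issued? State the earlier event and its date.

The foundation is poured: Jan 28, 2018.
The roof is dried-in: Jan 28, 2018 + 14 days = Feb 11, 2018.
Rough electrical passes inspection: Feb 11, 2018 + 27 days = Mar 10, 2018.
The foundation has cured: Feb 5, 2018.
The certificate of occupancy is issued: Feb 5, 2018 + 69 days = Apr 15, 2018.
Comparing: rough electrical passes inspection on Mar 10, 2018 vs the certificate of occupancy is issued on Apr 15, 2018. Earlier: rough electrical passes inspection.

Rough electrical passes inspection — 10 March 2018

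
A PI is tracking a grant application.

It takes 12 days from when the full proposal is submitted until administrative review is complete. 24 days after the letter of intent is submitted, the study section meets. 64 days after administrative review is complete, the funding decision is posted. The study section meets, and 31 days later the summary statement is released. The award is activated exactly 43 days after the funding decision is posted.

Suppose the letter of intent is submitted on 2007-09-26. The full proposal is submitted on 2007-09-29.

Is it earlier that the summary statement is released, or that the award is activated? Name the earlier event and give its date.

The summary statement is released — 2007-11-20

The letter of intent is submitted: Sep 26, 2007.
The study section meets: Sep 26, 2007 + 24 days = Oct 20, 2007.
The summary statement is released: Oct 20, 2007 + 31 days = Nov 20, 2007.
The full proposal is submitted: Sep 29, 2007.
Administrative review is complete: Sep 29, 2007 + 12 days = Oct 11, 2007.
The funding decision is posted: Oct 11, 2007 + 64 days = Dec 14, 2007.
The award is activated: Dec 14, 2007 + 43 days = Jan 26, 2008.
Comparing: the summary statement is released on Nov 20, 2007 vs the award is activated on Jan 26, 2008. Earlier: the summary statement is released.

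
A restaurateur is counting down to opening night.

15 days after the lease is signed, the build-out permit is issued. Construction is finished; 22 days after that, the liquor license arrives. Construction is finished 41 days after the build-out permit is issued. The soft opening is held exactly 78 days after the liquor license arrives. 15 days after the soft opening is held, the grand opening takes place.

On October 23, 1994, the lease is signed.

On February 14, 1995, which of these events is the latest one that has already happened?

The lease is signed: Oct 23, 1994.
The build-out permit is issued: Oct 23, 1994 + 15 days = Nov 7, 1994.
Construction is finished: Nov 7, 1994 + 41 days = Dec 18, 1994.
The liquor license arrives: Dec 18, 1994 + 22 days = Jan 9, 1995.
The soft opening is held: Jan 9, 1995 + 78 days = Mar 28, 1995.
The grand opening takes place: Mar 28, 1995 + 15 days = Apr 12, 1995.
Feb 14, 1995 falls between when the liquor license arrives (Jan 9, 1995) and when the soft opening is held (Mar 28, 1995).

The liquor license arrives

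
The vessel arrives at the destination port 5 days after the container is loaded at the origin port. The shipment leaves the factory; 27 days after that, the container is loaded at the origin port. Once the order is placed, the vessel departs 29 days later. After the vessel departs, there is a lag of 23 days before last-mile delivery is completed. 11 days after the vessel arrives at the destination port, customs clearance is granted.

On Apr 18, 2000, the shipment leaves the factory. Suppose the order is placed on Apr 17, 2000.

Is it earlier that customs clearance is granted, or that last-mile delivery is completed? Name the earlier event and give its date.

The shipment leaves the factory: Apr 18, 2000.
The container is loaded at the origin port: Apr 18, 2000 + 27 days = May 15, 2000.
The vessel arrives at the destination port: May 15, 2000 + 5 days = May 20, 2000.
Customs clearance is granted: May 20, 2000 + 11 days = May 31, 2000.
The order is placed: Apr 17, 2000.
The vessel departs: Apr 17, 2000 + 29 days = May 16, 2000.
Last-mile delivery is completed: May 16, 2000 + 23 days = Jun 8, 2000.
Comparing: customs clearance is granted on May 31, 2000 vs last-mile delivery is completed on Jun 8, 2000. Earlier: customs clearance is granted.

Customs clearance is granted — May 31, 2000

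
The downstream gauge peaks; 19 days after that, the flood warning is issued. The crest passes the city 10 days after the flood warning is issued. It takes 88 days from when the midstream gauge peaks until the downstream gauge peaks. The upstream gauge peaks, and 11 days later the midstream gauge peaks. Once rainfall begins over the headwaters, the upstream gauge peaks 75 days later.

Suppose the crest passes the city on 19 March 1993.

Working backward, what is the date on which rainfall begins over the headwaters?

28 August 1992

The crest passes the city: Mar 19, 1993.
The flood warning is issued: Mar 19, 1993 − 10 days = Mar 9, 1993.
The downstream gauge peaks: Mar 9, 1993 − 19 days = Feb 18, 1993.
The midstream gauge peaks: Feb 18, 1993 − 88 days = Nov 22, 1992.
The upstream gauge peaks: Nov 22, 1992 − 11 days = Nov 11, 1992.
Rainfall begins over the headwaters: Nov 11, 1992 − 75 days = Aug 28, 1992.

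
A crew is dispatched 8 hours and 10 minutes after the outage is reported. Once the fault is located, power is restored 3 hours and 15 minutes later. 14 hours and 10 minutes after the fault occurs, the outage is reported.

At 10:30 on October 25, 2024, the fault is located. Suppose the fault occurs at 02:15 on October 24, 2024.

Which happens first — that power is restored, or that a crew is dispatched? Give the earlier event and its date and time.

A crew is dispatched — 00:35 on October 25, 2024

The fault is located: 10:30 Oct 25, 2024.
Power is restored: 10:30 Oct 25, 2024 + 3h15m = 13:45 Oct 25, 2024.
The fault occurs: 02:15 Oct 24, 2024.
The outage is reported: 02:15 Oct 24, 2024 + 14h10m = 16:25 Oct 24, 2024.
A crew is dispatched: 16:25 Oct 24, 2024 + 8h10m = 00:35 Oct 25, 2024.
Comparing: power is restored at 13:45 Oct 25, 2024 vs a crew is dispatched at 00:35 Oct 25, 2024. Earlier: a crew is dispatched.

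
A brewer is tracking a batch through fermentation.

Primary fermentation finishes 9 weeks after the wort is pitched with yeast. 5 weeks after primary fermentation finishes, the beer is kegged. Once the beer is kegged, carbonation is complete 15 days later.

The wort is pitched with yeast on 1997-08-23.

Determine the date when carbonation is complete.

1997-12-14

The wort is pitched with yeast: Aug 23, 1997.
Primary fermentation finishes: Aug 23, 1997 + 9 weeks = Oct 25, 1997.
The beer is kegged: Oct 25, 1997 + 5 weeks = Nov 29, 1997.
Carbonation is complete: Nov 29, 1997 + 15 days = Dec 14, 1997.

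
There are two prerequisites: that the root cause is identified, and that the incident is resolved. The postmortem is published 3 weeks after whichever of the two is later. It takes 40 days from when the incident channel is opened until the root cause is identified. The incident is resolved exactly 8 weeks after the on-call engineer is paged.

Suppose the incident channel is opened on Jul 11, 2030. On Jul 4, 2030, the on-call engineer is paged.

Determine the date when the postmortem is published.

The incident channel is opened: Jul 11, 2030.
The root cause is identified: Jul 11, 2030 + 40 days = Aug 20, 2030.
The on-call engineer is paged: Jul 4, 2030.
The incident is resolved: Jul 4, 2030 + 8 weeks = Aug 29, 2030.
Both prerequisites met — the root cause is identified (Aug 20, 2030), the incident is resolved (Aug 29, 2030); the later is Aug 29, 2030.
The postmortem is published: Aug 29, 2030 + 3 weeks = Sep 19, 2030.

Sep 19, 2030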